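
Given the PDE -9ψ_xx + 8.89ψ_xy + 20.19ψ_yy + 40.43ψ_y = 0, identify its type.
The second-order coefficients are A = -9, B = 8.89, C = 20.19. Since B² - 4AC = 805.8721 > 0, this is a hyperbolic PDE.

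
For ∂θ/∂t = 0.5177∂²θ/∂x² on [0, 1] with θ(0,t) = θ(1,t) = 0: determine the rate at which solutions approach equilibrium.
Eigenvalues: λₙ = 0.5177n²π².
First three modes:
  n=1: λ₁ = 0.5177π² ≈ 5.109
  n=2: λ₂ = 2.0708π² ≈ 20.438 (4× faster decay)
  n=3: λ₃ = 4.6593π² ≈ 45.985 (9× faster decay)
As t → ∞, higher modes decay exponentially faster. The n=1 mode dominates: θ ~ c₁ sin(πx) e^{-λ₁t}.
Decay rate: λ₁ = 0.5177π² ≈ 5.109.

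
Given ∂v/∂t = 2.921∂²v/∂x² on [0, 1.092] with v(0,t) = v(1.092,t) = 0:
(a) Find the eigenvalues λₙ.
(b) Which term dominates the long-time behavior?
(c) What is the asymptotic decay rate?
Eigenvalues: λₙ = 2.921n²π²/1.092².
First three modes:
  n=1: λ₁ = 2.921π²/1.092² ≈ 24.176
  n=2: λ₂ = 11.684π²/1.092² ≈ 96.704 (4× faster decay)
  n=3: λ₃ = 26.289π²/1.092² ≈ 217.585 (9× faster decay)
As t → ∞, higher modes decay exponentially faster. The n=1 mode dominates: v ~ c₁ sin(πx/1.092) e^{-λ₁t}.
Decay rate: λ₁ = 2.921π²/1.092² ≈ 24.176.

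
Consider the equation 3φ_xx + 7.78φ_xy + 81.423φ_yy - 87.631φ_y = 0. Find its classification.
Elliptic. (A = 3, B = 7.78, C = 81.423 gives B² - 4AC = -916.5476.)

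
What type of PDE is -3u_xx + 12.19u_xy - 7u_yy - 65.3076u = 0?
With A = -3, B = 12.19, C = -7, the discriminant is 64.5961. This is a hyperbolic PDE.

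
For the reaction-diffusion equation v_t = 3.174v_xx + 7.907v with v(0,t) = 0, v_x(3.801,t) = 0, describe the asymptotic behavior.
v grows unboundedly. Reaction dominates diffusion (r=7.907 > κπ²/(4L²)≈0.54); solution grows exponentially.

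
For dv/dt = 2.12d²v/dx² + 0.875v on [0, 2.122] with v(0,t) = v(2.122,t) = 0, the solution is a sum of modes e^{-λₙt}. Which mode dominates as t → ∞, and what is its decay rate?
Eigenvalues: λₙ = 2.12n²π²/2.122² - 0.875.
First three modes:
  n=1: λ₁ = 2.12π²/2.122² - 0.875 ≈ 3.772
  n=2: λ₂ = 8.48π²/2.122² - 0.875 ≈ 17.712
  n=3: λ₃ = 19.08π²/2.122² - 0.875 ≈ 40.945
Since 2.12π²/2.122² ≈ 4.647 > 0.875, all λₙ > 0.
The n=1 mode decays slowest → dominates as t → ∞.
Asymptotic: v ~ c₁ sin(πx/2.122) e^{-λ₁t} with decay rate λ₁ ≈ 3.772.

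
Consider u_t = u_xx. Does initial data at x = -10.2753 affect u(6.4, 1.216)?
Yes, for any finite x. The heat equation has infinite propagation speed, so all initial data affects all points at any t > 0.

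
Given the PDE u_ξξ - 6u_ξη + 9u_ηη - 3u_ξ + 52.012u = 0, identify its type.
The second-order coefficients are A = 1, B = -6, C = 9. Since B² - 4AC = 0 = 0, this is a parabolic PDE.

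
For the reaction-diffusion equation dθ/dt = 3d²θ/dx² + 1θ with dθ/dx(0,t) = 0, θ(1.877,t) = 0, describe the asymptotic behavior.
θ → 0. Diffusion dominates reaction (r=1 < κπ²/(4L²)≈2.1); solution decays.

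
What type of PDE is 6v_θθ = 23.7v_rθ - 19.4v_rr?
Rewriting in standard form: 19.4v_rr - 23.7v_rθ + 6v_θθ = 0. With A = 19.4, B = -23.7, C = 6, the discriminant is 96.09. This is a hyperbolic PDE.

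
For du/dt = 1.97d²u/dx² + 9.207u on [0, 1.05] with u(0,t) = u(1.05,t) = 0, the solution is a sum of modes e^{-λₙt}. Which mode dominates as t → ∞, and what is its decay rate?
Eigenvalues: λₙ = 1.97n²π²/1.05² - 9.207.
First three modes:
  n=1: λ₁ = 1.97π²/1.05² - 9.207 ≈ 8.428
  n=2: λ₂ = 7.88π²/1.05² - 9.207 ≈ 61.335
  n=3: λ₃ = 17.73π²/1.05² - 9.207 ≈ 149.512
Since 1.97π²/1.05² ≈ 17.635 > 9.207, all λₙ > 0.
The n=1 mode decays slowest → dominates as t → ∞.
Asymptotic: u ~ c₁ sin(πx/1.05) e^{-λ₁t} with decay rate λ₁ ≈ 8.428.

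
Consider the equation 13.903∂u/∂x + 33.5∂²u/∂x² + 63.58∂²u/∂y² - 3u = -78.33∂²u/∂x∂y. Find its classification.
Rewriting in standard form: 33.5∂²u/∂x² + 78.33∂²u/∂x∂y + 63.58∂²u/∂y² + 13.903∂u/∂x - 3u = 0. Elliptic. (A = 33.5, B = 78.33, C = 63.58 gives B² - 4AC = -2384.1311.)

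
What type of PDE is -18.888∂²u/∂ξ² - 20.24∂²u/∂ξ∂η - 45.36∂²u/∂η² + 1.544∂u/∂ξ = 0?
With A = -18.888, B = -20.24, C = -45.36, the discriminant is -3017.38112. This is an elliptic PDE.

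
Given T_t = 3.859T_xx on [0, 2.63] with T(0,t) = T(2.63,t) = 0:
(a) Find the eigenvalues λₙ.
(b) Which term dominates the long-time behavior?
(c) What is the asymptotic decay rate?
Eigenvalues: λₙ = 3.859n²π²/2.63².
First three modes:
  n=1: λ₁ = 3.859π²/2.63² ≈ 5.506
  n=2: λ₂ = 15.436π²/2.63² ≈ 22.025 (4× faster decay)
  n=3: λ₃ = 34.731π²/2.63² ≈ 49.557 (9× faster decay)
As t → ∞, higher modes decay exponentially faster. The n=1 mode dominates: T ~ c₁ sin(πx/2.63) e^{-λ₁t}.
Decay rate: λ₁ = 3.859π²/2.63² ≈ 5.506.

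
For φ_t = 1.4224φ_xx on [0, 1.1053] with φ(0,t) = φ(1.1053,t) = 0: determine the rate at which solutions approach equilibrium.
Eigenvalues: λₙ = 1.4224n²π²/1.1053².
First three modes:
  n=1: λ₁ = 1.4224π²/1.1053² ≈ 11.491
  n=2: λ₂ = 5.6896π²/1.1053² ≈ 45.964 (4× faster decay)
  n=3: λ₃ = 12.8016π²/1.1053² ≈ 103.42 (9× faster decay)
As t → ∞, higher modes decay exponentially faster. The n=1 mode dominates: φ ~ c₁ sin(πx/1.1053) e^{-λ₁t}.
Decay rate: λ₁ = 1.4224π²/1.1053² ≈ 11.491.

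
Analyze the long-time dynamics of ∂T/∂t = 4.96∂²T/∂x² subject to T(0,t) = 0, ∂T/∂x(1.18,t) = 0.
Long-time behavior: T → 0. Heat escapes through the Dirichlet boundary.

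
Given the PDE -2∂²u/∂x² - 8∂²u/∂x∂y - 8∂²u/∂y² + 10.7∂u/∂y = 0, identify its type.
The second-order coefficients are A = -2, B = -8, C = -8. Since B² - 4AC = 0 = 0, this is a parabolic PDE.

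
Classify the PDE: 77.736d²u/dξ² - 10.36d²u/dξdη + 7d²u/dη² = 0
A = 77.736, B = -10.36, C = 7. Discriminant B² - 4AC = -2069.2784. Since -2069.2784 < 0, elliptic.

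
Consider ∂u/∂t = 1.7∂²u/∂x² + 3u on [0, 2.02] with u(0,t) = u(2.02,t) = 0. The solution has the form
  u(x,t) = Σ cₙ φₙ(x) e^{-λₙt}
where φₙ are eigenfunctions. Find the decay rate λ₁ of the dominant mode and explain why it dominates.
Eigenvalues: λₙ = 1.7n²π²/2.02² - 3.
First three modes:
  n=1: λ₁ = 1.7π²/2.02² - 3 ≈ 1.112
  n=2: λ₂ = 6.8π²/2.02² - 3 ≈ 13.448
  n=3: λ₃ = 15.3π²/2.02² - 3 ≈ 34.007
Since 1.7π²/2.02² ≈ 4.112 > 3, all λₙ > 0.
The n=1 mode decays slowest → dominates as t → ∞.
Asymptotic: u ~ c₁ sin(πx/2.02) e^{-λ₁t} with decay rate λ₁ ≈ 1.112.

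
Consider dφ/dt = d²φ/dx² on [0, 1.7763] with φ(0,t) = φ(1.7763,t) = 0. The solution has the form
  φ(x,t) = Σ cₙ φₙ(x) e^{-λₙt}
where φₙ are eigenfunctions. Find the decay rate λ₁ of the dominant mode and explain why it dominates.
Eigenvalues: λₙ = n²π²/1.7763².
First three modes:
  n=1: λ₁ = π²/1.7763² ≈ 3.128
  n=2: λ₂ = 4π²/1.7763² ≈ 12.512 (4× faster decay)
  n=3: λ₃ = 9π²/1.7763² ≈ 28.152 (9× faster decay)
As t → ∞, higher modes decay exponentially faster. The n=1 mode dominates: φ ~ c₁ sin(πx/1.7763) e^{-λ₁t}.
Decay rate: λ₁ = π²/1.7763² ≈ 3.128.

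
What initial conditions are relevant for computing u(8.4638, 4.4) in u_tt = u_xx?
Domain of dependence: [4.0638, 12.8638]. Signals travel at speed 1, so data within |x - 8.4638| ≤ 1·4.4 = 4.4 can reach the point.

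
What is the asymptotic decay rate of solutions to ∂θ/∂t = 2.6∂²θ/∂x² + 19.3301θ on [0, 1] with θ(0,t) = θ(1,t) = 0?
Eigenvalues: λₙ = 2.6n²π²/1² - 19.3301.
First three modes:
  n=1: λ₁ = 2.6π² - 19.3301 ≈ 6.331
  n=2: λ₂ = 10.4π² - 19.3301 ≈ 83.314
  n=3: λ₃ = 23.4π² - 19.3301 ≈ 211.619
Since 2.6π² ≈ 25.661 > 19.3301, all λₙ > 0.
The n=1 mode decays slowest → dominates as t → ∞.
Asymptotic: θ ~ c₁ sin(πx/1) e^{-λ₁t} with decay rate λ₁ ≈ 6.331.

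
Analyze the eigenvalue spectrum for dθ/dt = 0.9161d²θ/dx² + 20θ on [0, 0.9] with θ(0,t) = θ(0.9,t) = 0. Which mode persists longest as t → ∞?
Eigenvalues: λₙ = 0.9161n²π²/0.9² - 20.
First three modes:
  n=1: λ₁ = 0.9161π²/0.9² - 20 ≈ -8.838
  n=2: λ₂ = 3.6644π²/0.9² - 20 ≈ 24.65
  n=3: λ₃ = 8.2449π²/0.9² - 20 ≈ 80.462
Since 0.9161π²/0.9² ≈ 11.162 < 20, λ₁ < 0.
The n=1 mode grows fastest (−λₙ is largest for n=1) → dominates.
Asymptotic: θ ~ c₁ sin(πx/0.9) e^{8.838t} (exponential growth at rate −λ₁ ≈ 8.838).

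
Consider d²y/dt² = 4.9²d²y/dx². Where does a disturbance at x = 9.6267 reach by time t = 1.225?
Domain of influence: [3.6242, 15.6292]. Data at x = 9.6267 spreads outward at speed 4.9.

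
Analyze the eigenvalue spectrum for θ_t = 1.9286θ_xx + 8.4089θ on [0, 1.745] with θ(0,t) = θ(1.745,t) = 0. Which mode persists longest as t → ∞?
Eigenvalues: λₙ = 1.9286n²π²/1.745² - 8.4089.
First three modes:
  n=1: λ₁ = 1.9286π²/1.745² - 8.4089 ≈ -2.158
  n=2: λ₂ = 7.7144π²/1.745² - 8.4089 ≈ 16.595
  n=3: λ₃ = 17.3574π²/1.745² - 8.4089 ≈ 47.85
Since 1.9286π²/1.745² ≈ 6.251 < 8.4089, λ₁ < 0.
The n=1 mode grows fastest (−λₙ is largest for n=1) → dominates.
Asymptotic: θ ~ c₁ sin(πx/1.745) e^{2.158t} (exponential growth at rate −λ₁ ≈ 2.158).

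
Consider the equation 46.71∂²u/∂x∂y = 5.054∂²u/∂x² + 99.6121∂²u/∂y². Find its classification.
Rewriting in standard form: -5.054∂²u/∂x² + 46.71∂²u/∂x∂y - 99.6121∂²u/∂y² = 0. Hyperbolic. (A = -5.054, B = 46.71, C = -99.6121 gives B² - 4AC = 168.0658864.)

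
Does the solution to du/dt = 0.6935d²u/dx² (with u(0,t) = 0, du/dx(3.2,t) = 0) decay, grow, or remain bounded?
u → 0. Heat escapes through the Dirichlet boundary.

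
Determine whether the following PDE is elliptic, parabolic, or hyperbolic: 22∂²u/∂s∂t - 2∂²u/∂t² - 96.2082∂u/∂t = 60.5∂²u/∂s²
Rewriting in standard form: -60.5∂²u/∂s² + 22∂²u/∂s∂t - 2∂²u/∂t² - 96.2082∂u/∂t = 0. Coefficients: A = -60.5, B = 22, C = -2. B² - 4AC = 0, which is zero, so the equation is parabolic.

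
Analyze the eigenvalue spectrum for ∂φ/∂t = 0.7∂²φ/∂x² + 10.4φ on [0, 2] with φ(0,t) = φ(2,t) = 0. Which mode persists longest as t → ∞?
Eigenvalues: λₙ = 0.7n²π²/2² - 10.4.
First three modes:
  n=1: λ₁ = 0.7π²/2² - 10.4 ≈ -8.673
  n=2: λ₂ = 2.8π²/2² - 10.4 ≈ -3.491
  n=3: λ₃ = 6.3π²/2² - 10.4 ≈ 5.145
Since 0.7π²/2² ≈ 1.727 < 10.4, λ₁ < 0.
The n=1 mode grows fastest (−λₙ is largest for n=1) → dominates.
Asymptotic: φ ~ c₁ sin(πx/2) e^{8.673t} (exponential growth at rate −λ₁ ≈ 8.673).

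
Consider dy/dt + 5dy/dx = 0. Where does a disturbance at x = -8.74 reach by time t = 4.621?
At x = 14.365. The characteristic carries data from (-8.74, 0) to (14.365, 4.621).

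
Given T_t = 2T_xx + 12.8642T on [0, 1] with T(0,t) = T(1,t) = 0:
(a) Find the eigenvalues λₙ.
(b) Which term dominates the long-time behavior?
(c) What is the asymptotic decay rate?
Eigenvalues: λₙ = 2n²π²/1² - 12.8642.
First three modes:
  n=1: λ₁ = 2π² - 12.8642 ≈ 6.875
  n=2: λ₂ = 8π² - 12.8642 ≈ 66.093
  n=3: λ₃ = 18π² - 12.8642 ≈ 164.789
Since 2π² ≈ 19.739 > 12.8642, all λₙ > 0.
The n=1 mode decays slowest → dominates as t → ∞.
Asymptotic: T ~ c₁ sin(πx/1) e^{-λ₁t} with decay rate λ₁ ≈ 6.875.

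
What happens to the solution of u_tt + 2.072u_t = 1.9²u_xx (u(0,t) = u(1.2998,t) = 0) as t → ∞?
u → 0. Damping (γ=2.072) dissipates energy; oscillations decay exponentially.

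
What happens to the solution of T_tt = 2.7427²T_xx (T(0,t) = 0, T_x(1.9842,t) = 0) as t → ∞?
T oscillates (no decay). Energy is conserved; the solution oscillates indefinitely as standing waves.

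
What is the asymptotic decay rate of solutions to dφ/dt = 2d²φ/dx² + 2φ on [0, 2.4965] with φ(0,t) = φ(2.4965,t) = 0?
Eigenvalues: λₙ = 2n²π²/2.4965² - 2.
First three modes:
  n=1: λ₁ = 2π²/2.4965² - 2 ≈ 1.167
  n=2: λ₂ = 8π²/2.4965² - 2 ≈ 10.669
  n=3: λ₃ = 18π²/2.4965² - 2 ≈ 26.504
Since 2π²/2.4965² ≈ 3.167 > 2, all λₙ > 0.
The n=1 mode decays slowest → dominates as t → ∞.
Asymptotic: φ ~ c₁ sin(πx/2.4965) e^{-λ₁t} with decay rate λ₁ ≈ 1.167.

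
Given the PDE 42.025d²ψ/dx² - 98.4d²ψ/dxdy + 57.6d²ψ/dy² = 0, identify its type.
The second-order coefficients are A = 42.025, B = -98.4, C = 57.6. Since B² - 4AC = 0 = 0, this is a parabolic PDE.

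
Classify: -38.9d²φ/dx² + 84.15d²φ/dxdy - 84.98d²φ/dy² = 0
Elliptic (discriminant = -6141.6655).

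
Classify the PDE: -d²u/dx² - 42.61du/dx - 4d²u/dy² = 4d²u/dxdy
Rewriting in standard form: -d²u/dx² - 4d²u/dxdy - 4d²u/dy² - 42.61du/dx = 0. A = -1, B = -4, C = -4. Discriminant B² - 4AC = 0. Since 0 = 0, parabolic.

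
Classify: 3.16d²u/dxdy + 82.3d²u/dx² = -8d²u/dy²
Rewriting in standard form: 82.3d²u/dx² + 3.16d²u/dxdy + 8d²u/dy² = 0. Elliptic (discriminant = -2623.6144).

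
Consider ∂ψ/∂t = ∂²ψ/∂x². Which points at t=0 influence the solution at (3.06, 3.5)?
The entire real line. The heat equation has infinite propagation speed: any initial disturbance instantly affects all points (though exponentially small far away).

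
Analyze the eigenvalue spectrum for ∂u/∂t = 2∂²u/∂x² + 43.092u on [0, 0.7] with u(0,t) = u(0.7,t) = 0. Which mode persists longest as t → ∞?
Eigenvalues: λₙ = 2n²π²/0.7² - 43.092.
First three modes:
  n=1: λ₁ = 2π²/0.7² - 43.092 ≈ -2.808
  n=2: λ₂ = 8π²/0.7² - 43.092 ≈ 118.044
  n=3: λ₃ = 18π²/0.7² - 43.092 ≈ 319.465
Since 2π²/0.7² ≈ 40.284 < 43.092, λ₁ < 0.
The n=1 mode grows fastest (−λₙ is largest for n=1) → dominates.
Asymptotic: u ~ c₁ sin(πx/0.7) e^{2.808t} (exponential growth at rate −λ₁ ≈ 2.808).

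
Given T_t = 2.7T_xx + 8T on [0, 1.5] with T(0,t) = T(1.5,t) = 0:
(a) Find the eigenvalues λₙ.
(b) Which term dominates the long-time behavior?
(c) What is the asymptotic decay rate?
Eigenvalues: λₙ = 2.7n²π²/1.5² - 8.
First three modes:
  n=1: λ₁ = 2.7π²/1.5² - 8 ≈ 3.844
  n=2: λ₂ = 10.8π²/1.5² - 8 ≈ 39.374
  n=3: λ₃ = 24.3π²/1.5² - 8 ≈ 98.592
Since 2.7π²/1.5² ≈ 11.844 > 8, all λₙ > 0.
The n=1 mode decays slowest → dominates as t → ∞.
Asymptotic: T ~ c₁ sin(πx/1.5) e^{-λ₁t} with decay rate λ₁ ≈ 3.844.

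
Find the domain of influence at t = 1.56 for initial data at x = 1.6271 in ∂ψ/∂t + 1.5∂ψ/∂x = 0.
At x = 3.9671. The characteristic carries data from (1.6271, 0) to (3.9671, 1.56).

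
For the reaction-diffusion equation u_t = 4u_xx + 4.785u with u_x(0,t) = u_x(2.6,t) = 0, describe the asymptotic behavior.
u grows unboundedly. With Neumann BCs the constant mode has diffusion eigenvalue 0, so any r > 0 makes it grow like e^(4.785t); solution grows exponentially.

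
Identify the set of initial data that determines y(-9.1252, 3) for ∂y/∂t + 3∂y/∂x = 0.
A single point: x = -18.1252. The characteristic through (-9.1252, 3) is x - 3t = const, so x = -9.1252 - 3·3 = -18.1252.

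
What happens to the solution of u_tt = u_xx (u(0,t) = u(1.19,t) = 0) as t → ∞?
u oscillates (no decay). Energy is conserved; the solution oscillates indefinitely as standing waves.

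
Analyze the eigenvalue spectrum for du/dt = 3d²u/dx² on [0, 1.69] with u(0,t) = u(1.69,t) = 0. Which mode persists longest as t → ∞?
Eigenvalues: λₙ = 3n²π²/1.69².
First three modes:
  n=1: λ₁ = 3π²/1.69² ≈ 10.367
  n=2: λ₂ = 12π²/1.69² ≈ 41.467 (4× faster decay)
  n=3: λ₃ = 27π²/1.69² ≈ 93.302 (9× faster decay)
As t → ∞, higher modes decay exponentially faster. The n=1 mode dominates: u ~ c₁ sin(πx/1.69) e^{-λ₁t}.
Decay rate: λ₁ = 3π²/1.69² ≈ 10.367.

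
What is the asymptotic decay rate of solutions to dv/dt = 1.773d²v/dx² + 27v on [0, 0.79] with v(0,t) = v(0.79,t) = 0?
Eigenvalues: λₙ = 1.773n²π²/0.79² - 27.
First three modes:
  n=1: λ₁ = 1.773π²/0.79² - 27 ≈ 1.038
  n=2: λ₂ = 7.092π²/0.79² - 27 ≈ 85.154
  n=3: λ₃ = 15.957π²/0.79² - 27 ≈ 225.346
Since 1.773π²/0.79² ≈ 28.038 > 27, all λₙ > 0.
The n=1 mode decays slowest → dominates as t → ∞.
Asymptotic: v ~ c₁ sin(πx/0.79) e^{-λ₁t} with decay rate λ₁ ≈ 1.038.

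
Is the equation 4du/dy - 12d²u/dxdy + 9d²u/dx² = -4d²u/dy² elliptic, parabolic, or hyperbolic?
Rewriting in standard form: 9d²u/dx² - 12d²u/dxdy + 4d²u/dy² + 4du/dy = 0. Computing B² - 4AC with A = 9, B = -12, C = 4: discriminant = 0 (zero). Answer: parabolic.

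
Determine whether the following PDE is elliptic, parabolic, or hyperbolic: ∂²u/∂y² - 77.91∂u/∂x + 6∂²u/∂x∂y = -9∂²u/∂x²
Rewriting in standard form: 9∂²u/∂x² + 6∂²u/∂x∂y + ∂²u/∂y² - 77.91∂u/∂x = 0. Coefficients: A = 9, B = 6, C = 1. B² - 4AC = 0, which is zero, so the equation is parabolic.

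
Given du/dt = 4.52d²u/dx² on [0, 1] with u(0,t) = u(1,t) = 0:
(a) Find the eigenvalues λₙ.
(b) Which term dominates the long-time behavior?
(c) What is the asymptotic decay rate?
Eigenvalues: λₙ = 4.52n²π².
First three modes:
  n=1: λ₁ = 4.52π² ≈ 44.611
  n=2: λ₂ = 18.08π² ≈ 178.442 (4× faster decay)
  n=3: λ₃ = 40.68π² ≈ 401.496 (9× faster decay)
As t → ∞, higher modes decay exponentially faster. The n=1 mode dominates: u ~ c₁ sin(πx) e^{-λ₁t}.
Decay rate: λ₁ = 4.52π² ≈ 44.611.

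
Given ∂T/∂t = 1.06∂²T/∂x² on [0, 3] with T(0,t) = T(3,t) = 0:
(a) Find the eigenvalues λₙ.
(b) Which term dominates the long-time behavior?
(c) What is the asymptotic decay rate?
Eigenvalues: λₙ = 1.06n²π²/3².
First three modes:
  n=1: λ₁ = 1.06π²/3² ≈ 1.162
  n=2: λ₂ = 4.24π²/3² ≈ 4.65 (4× faster decay)
  n=3: λ₃ = 9.54π²/3² ≈ 10.462 (9× faster decay)
As t → ∞, higher modes decay exponentially faster. The n=1 mode dominates: T ~ c₁ sin(πx/3) e^{-λ₁t}.
Decay rate: λ₁ = 1.06π²/3² ≈ 1.162.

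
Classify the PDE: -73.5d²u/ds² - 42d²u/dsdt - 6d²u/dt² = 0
A = -73.5, B = -42, C = -6. Discriminant B² - 4AC = 0. Since 0 = 0, parabolic.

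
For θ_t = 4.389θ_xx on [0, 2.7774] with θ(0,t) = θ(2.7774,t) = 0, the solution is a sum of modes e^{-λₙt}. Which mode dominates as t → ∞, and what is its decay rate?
Eigenvalues: λₙ = 4.389n²π²/2.7774².
First three modes:
  n=1: λ₁ = 4.389π²/2.7774² ≈ 5.616
  n=2: λ₂ = 17.556π²/2.7774² ≈ 22.462 (4× faster decay)
  n=3: λ₃ = 39.501π²/2.7774² ≈ 50.54 (9× faster decay)
As t → ∞, higher modes decay exponentially faster. The n=1 mode dominates: θ ~ c₁ sin(πx/2.7774) e^{-λ₁t}.
Decay rate: λ₁ = 4.389π²/2.7774² ≈ 5.616.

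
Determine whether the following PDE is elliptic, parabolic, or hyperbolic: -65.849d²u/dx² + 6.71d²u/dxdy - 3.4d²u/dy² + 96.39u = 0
Coefficients: A = -65.849, B = 6.71, C = -3.4. B² - 4AC = -850.5223, which is negative, so the equation is elliptic.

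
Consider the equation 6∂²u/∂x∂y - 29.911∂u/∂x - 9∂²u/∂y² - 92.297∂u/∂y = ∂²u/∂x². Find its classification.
Rewriting in standard form: -∂²u/∂x² + 6∂²u/∂x∂y - 9∂²u/∂y² - 29.911∂u/∂x - 92.297∂u/∂y = 0. Parabolic. (A = -1, B = 6, C = -9 gives B² - 4AC = 0.)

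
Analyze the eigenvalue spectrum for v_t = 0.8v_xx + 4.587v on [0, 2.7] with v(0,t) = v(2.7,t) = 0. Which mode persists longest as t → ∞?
Eigenvalues: λₙ = 0.8n²π²/2.7² - 4.587.
First three modes:
  n=1: λ₁ = 0.8π²/2.7² - 4.587 ≈ -3.504
  n=2: λ₂ = 3.2π²/2.7² - 4.587 ≈ -0.255
  n=3: λ₃ = 7.2π²/2.7² - 4.587 ≈ 5.161
Since 0.8π²/2.7² ≈ 1.083 < 4.587, λ₁ < 0.
The n=1 mode grows fastest (−λₙ is largest for n=1) → dominates.
Asymptotic: v ~ c₁ sin(πx/2.7) e^{3.504t} (exponential growth at rate −λ₁ ≈ 3.504).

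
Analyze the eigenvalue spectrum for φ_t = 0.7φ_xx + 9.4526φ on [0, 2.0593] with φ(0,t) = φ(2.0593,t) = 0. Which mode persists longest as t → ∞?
Eigenvalues: λₙ = 0.7n²π²/2.0593² - 9.4526.
First three modes:
  n=1: λ₁ = 0.7π²/2.0593² - 9.4526 ≈ -7.823
  n=2: λ₂ = 2.8π²/2.0593² - 9.4526 ≈ -2.936
  n=3: λ₃ = 6.3π²/2.0593² - 9.4526 ≈ 5.21
Since 0.7π²/2.0593² ≈ 1.629 < 9.4526, λ₁ < 0.
The n=1 mode grows fastest (−λₙ is largest for n=1) → dominates.
Asymptotic: φ ~ c₁ sin(πx/2.0593) e^{7.823t} (exponential growth at rate −λ₁ ≈ 7.823).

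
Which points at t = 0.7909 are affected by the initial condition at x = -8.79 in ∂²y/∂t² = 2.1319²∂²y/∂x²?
Domain of influence: [-10.47611971, -7.10388029]. Data at x = -8.79 spreads outward at speed 2.1319.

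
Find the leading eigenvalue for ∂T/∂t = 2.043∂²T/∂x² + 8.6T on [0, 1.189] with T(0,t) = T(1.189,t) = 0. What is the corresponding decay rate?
Eigenvalues: λₙ = 2.043n²π²/1.189² - 8.6.
First three modes:
  n=1: λ₁ = 2.043π²/1.189² - 8.6 ≈ 5.663
  n=2: λ₂ = 8.172π²/1.189² - 8.6 ≈ 48.451
  n=3: λ₃ = 18.387π²/1.189² - 8.6 ≈ 119.765
Since 2.043π²/1.189² ≈ 14.263 > 8.6, all λₙ > 0.
The n=1 mode decays slowest → dominates as t → ∞.
Asymptotic: T ~ c₁ sin(πx/1.189) e^{-λ₁t} with decay rate λ₁ ≈ 5.663.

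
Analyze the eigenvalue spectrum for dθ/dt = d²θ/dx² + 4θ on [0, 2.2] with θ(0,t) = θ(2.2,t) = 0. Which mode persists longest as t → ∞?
Eigenvalues: λₙ = n²π²/2.2² - 4.
First three modes:
  n=1: λ₁ = π²/2.2² - 4 ≈ -1.961
  n=2: λ₂ = 4π²/2.2² - 4 ≈ 4.157
  n=3: λ₃ = 9π²/2.2² - 4 ≈ 14.353
Since π²/2.2² ≈ 2.039 < 4, λ₁ < 0.
The n=1 mode grows fastest (−λₙ is largest for n=1) → dominates.
Asymptotic: θ ~ c₁ sin(πx/2.2) e^{1.961t} (exponential growth at rate −λ₁ ≈ 1.961).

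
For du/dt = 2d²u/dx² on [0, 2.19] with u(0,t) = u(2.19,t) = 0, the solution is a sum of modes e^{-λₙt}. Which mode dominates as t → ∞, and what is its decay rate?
Eigenvalues: λₙ = 2n²π²/2.19².
First three modes:
  n=1: λ₁ = 2π²/2.19² ≈ 4.116
  n=2: λ₂ = 8π²/2.19² ≈ 16.463 (4× faster decay)
  n=3: λ₃ = 18π²/2.19² ≈ 37.041 (9× faster decay)
As t → ∞, higher modes decay exponentially faster. The n=1 mode dominates: u ~ c₁ sin(πx/2.19) e^{-λ₁t}.
Decay rate: λ₁ = 2π²/2.19² ≈ 4.116.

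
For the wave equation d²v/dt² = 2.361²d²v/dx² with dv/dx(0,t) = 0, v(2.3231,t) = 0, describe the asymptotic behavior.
v oscillates (no decay). Energy is conserved; the solution oscillates indefinitely as standing waves.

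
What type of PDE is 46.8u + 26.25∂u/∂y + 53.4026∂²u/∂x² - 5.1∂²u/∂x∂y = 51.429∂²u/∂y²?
Rewriting in standard form: 53.4026∂²u/∂x² - 5.1∂²u/∂x∂y - 51.429∂²u/∂y² + 26.25∂u/∂y + 46.8u = 0. With A = 53.4026, B = -5.1, C = -51.429, the discriminant is 11011.7792616. This is a hyperbolic PDE.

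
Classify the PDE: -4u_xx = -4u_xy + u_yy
Rewriting in standard form: -4u_xx + 4u_xy - u_yy = 0. A = -4, B = 4, C = -1. Discriminant B² - 4AC = 0. Since 0 = 0, parabolic.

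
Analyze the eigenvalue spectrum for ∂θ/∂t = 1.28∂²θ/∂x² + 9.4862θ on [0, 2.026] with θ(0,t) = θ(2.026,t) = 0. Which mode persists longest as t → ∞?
Eigenvalues: λₙ = 1.28n²π²/2.026² - 9.4862.
First three modes:
  n=1: λ₁ = 1.28π²/2.026² - 9.4862 ≈ -6.408
  n=2: λ₂ = 5.12π²/2.026² - 9.4862 ≈ 2.825
  n=3: λ₃ = 11.52π²/2.026² - 9.4862 ≈ 18.213
Since 1.28π²/2.026² ≈ 3.078 < 9.4862, λ₁ < 0.
The n=1 mode grows fastest (−λₙ is largest for n=1) → dominates.
Asymptotic: θ ~ c₁ sin(πx/2.026) e^{6.408t} (exponential growth at rate −λ₁ ≈ 6.408).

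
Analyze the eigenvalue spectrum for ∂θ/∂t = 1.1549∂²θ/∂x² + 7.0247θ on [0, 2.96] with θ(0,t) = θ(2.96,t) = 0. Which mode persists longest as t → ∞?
Eigenvalues: λₙ = 1.1549n²π²/2.96² - 7.0247.
First three modes:
  n=1: λ₁ = 1.1549π²/2.96² - 7.0247 ≈ -5.724
  n=2: λ₂ = 4.6196π²/2.96² - 7.0247 ≈ -1.821
  n=3: λ₃ = 10.3941π²/2.96² - 7.0247 ≈ 4.684
Since 1.1549π²/2.96² ≈ 1.301 < 7.0247, λ₁ < 0.
The n=1 mode grows fastest (−λₙ is largest for n=1) → dominates.
Asymptotic: θ ~ c₁ sin(πx/2.96) e^{5.724t} (exponential growth at rate −λ₁ ≈ 5.724).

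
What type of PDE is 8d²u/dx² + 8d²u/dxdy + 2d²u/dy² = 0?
With A = 8, B = 8, C = 2, the discriminant is 0. This is a parabolic PDE.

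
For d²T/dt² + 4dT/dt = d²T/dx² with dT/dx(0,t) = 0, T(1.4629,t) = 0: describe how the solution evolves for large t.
T → 0. Damping (γ=4) dissipates energy; oscillations decay exponentially.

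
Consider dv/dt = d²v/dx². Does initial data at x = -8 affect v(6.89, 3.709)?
Yes, for any finite x. The heat equation has infinite propagation speed, so all initial data affects all points at any t > 0.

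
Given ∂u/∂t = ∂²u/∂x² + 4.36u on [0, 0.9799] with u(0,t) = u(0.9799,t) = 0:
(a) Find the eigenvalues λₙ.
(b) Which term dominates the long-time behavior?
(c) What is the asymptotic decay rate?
Eigenvalues: λₙ = n²π²/0.9799² - 4.36.
First three modes:
  n=1: λ₁ = π²/0.9799² - 4.36 ≈ 5.919
  n=2: λ₂ = 4π²/0.9799² - 4.36 ≈ 36.755
  n=3: λ₃ = 9π²/0.9799² - 4.36 ≈ 88.148
Since π²/0.9799² ≈ 10.279 > 4.36, all λₙ > 0.
The n=1 mode decays slowest → dominates as t → ∞.
Asymptotic: u ~ c₁ sin(πx/0.9799) e^{-λ₁t} with decay rate λ₁ ≈ 5.919.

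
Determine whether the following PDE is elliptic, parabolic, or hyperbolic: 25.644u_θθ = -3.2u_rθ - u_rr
Rewriting in standard form: u_rr + 3.2u_rθ + 25.644u_θθ = 0. Coefficients: A = 1, B = 3.2, C = 25.644. B² - 4AC = -92.336, which is negative, so the equation is elliptic.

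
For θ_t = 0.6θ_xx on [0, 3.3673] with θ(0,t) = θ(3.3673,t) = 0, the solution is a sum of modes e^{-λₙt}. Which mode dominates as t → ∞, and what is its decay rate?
Eigenvalues: λₙ = 0.6n²π²/3.3673².
First three modes:
  n=1: λ₁ = 0.6π²/3.3673² ≈ 0.522
  n=2: λ₂ = 2.4π²/3.3673² ≈ 2.089 (4× faster decay)
  n=3: λ₃ = 5.4π²/3.3673² ≈ 4.7 (9× faster decay)
As t → ∞, higher modes decay exponentially faster. The n=1 mode dominates: θ ~ c₁ sin(πx/3.3673) e^{-λ₁t}.
Decay rate: λ₁ = 0.6π²/3.3673² ≈ 0.522.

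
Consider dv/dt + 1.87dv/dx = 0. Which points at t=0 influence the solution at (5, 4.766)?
A single point: x = -3.91242. The characteristic through (5, 4.766) is x - 1.87t = const, so x = 5 - 1.87·4.766 = -3.91242.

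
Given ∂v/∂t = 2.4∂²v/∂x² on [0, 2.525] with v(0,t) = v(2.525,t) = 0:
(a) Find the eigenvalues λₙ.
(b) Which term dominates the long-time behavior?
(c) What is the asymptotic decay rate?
Eigenvalues: λₙ = 2.4n²π²/2.525².
First three modes:
  n=1: λ₁ = 2.4π²/2.525² ≈ 3.715
  n=2: λ₂ = 9.6π²/2.525² ≈ 14.861 (4× faster decay)
  n=3: λ₃ = 21.6π²/2.525² ≈ 33.437 (9× faster decay)
As t → ∞, higher modes decay exponentially faster. The n=1 mode dominates: v ~ c₁ sin(πx/2.525) e^{-λ₁t}.
Decay rate: λ₁ = 2.4π²/2.525² ≈ 3.715.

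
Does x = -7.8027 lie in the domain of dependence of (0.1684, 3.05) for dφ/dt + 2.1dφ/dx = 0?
No. Only data at x = -6.2366 affects (0.1684, 3.05). Advection has one-way propagation along characteristics.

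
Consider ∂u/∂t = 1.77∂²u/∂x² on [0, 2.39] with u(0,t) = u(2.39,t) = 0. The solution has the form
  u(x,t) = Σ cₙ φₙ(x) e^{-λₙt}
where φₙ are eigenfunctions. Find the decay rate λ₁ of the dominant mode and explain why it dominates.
Eigenvalues: λₙ = 1.77n²π²/2.39².
First three modes:
  n=1: λ₁ = 1.77π²/2.39² ≈ 3.058
  n=2: λ₂ = 7.08π²/2.39² ≈ 12.233 (4× faster decay)
  n=3: λ₃ = 15.93π²/2.39² ≈ 27.525 (9× faster decay)
As t → ∞, higher modes decay exponentially faster. The n=1 mode dominates: u ~ c₁ sin(πx/2.39) e^{-λ₁t}.
Decay rate: λ₁ = 1.77π²/2.39² ≈ 3.058.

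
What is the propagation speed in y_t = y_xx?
Infinite. The heat equation is parabolic, not hyperbolic, so disturbances propagate instantly.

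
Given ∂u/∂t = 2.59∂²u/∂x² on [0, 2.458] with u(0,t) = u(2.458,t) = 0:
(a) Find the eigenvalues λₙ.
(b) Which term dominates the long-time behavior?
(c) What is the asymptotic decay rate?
Eigenvalues: λₙ = 2.59n²π²/2.458².
First three modes:
  n=1: λ₁ = 2.59π²/2.458² ≈ 4.231
  n=2: λ₂ = 10.36π²/2.458² ≈ 16.924 (4× faster decay)
  n=3: λ₃ = 23.31π²/2.458² ≈ 38.078 (9× faster decay)
As t → ∞, higher modes decay exponentially faster. The n=1 mode dominates: u ~ c₁ sin(πx/2.458) e^{-λ₁t}.
Decay rate: λ₁ = 2.59π²/2.458² ≈ 4.231.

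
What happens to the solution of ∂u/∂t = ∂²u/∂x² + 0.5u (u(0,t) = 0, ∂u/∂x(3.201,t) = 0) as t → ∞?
u grows unboundedly. Reaction dominates diffusion (r=0.5 > κπ²/(4L²)≈0.24); solution grows exponentially.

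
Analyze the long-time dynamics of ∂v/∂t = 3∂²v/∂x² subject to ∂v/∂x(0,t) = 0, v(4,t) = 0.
Long-time behavior: v → 0. Heat escapes through the Dirichlet boundary.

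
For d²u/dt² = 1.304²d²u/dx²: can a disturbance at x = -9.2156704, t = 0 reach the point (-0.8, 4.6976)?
No. The domain of dependence is [-6.9256704, 5.3256704], and -9.2156704 is outside this interval.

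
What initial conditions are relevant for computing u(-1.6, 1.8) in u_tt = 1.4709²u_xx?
Domain of dependence: [-4.24762, 1.04762]. Signals travel at speed 1.4709, so data within |x - -1.6| ≤ 1.4709·1.8 = 2.64762 can reach the point.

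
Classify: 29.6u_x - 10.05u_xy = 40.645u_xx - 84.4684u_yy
Rewriting in standard form: -40.645u_xx - 10.05u_xy + 84.4684u_yy + 29.6u_x = 0. Hyperbolic (discriminant = 13833.874972).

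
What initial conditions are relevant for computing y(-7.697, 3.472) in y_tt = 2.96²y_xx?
Domain of dependence: [-17.97412, 2.58012]. Signals travel at speed 2.96, so data within |x - -7.697| ≤ 2.96·3.472 = 10.27712 can reach the point.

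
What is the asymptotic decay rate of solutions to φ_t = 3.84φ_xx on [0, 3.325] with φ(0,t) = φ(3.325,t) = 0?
Eigenvalues: λₙ = 3.84n²π²/3.325².
First three modes:
  n=1: λ₁ = 3.84π²/3.325² ≈ 3.428
  n=2: λ₂ = 15.36π²/3.325² ≈ 13.712 (4× faster decay)
  n=3: λ₃ = 34.56π²/3.325² ≈ 30.852 (9× faster decay)
As t → ∞, higher modes decay exponentially faster. The n=1 mode dominates: φ ~ c₁ sin(πx/3.325) e^{-λ₁t}.
Decay rate: λ₁ = 3.84π²/3.325² ≈ 3.428.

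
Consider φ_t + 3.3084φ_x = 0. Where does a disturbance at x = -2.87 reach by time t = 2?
At x = 3.7468. The characteristic carries data from (-2.87, 0) to (3.7468, 2).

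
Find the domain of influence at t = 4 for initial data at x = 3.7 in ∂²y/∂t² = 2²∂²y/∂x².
Domain of influence: [-4.3, 11.7]. Data at x = 3.7 spreads outward at speed 2.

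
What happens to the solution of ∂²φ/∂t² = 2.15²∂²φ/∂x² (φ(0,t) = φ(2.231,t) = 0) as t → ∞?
φ oscillates (no decay). Energy is conserved; the solution oscillates indefinitely as standing waves.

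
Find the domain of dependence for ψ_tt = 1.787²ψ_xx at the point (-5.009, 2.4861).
Domain of dependence: [-9.4516607, -0.5663393]. Signals travel at speed 1.787, so data within |x - -5.009| ≤ 1.787·2.4861 = 4.4426607 can reach the point.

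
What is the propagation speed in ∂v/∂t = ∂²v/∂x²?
Infinite. The heat equation is parabolic, not hyperbolic, so disturbances propagate instantly.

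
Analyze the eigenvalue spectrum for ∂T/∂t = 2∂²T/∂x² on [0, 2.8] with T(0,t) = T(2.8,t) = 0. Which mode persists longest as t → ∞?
Eigenvalues: λₙ = 2n²π²/2.8².
First three modes:
  n=1: λ₁ = 2π²/2.8² ≈ 2.518
  n=2: λ₂ = 8π²/2.8² ≈ 10.071 (4× faster decay)
  n=3: λ₃ = 18π²/2.8² ≈ 22.66 (9× faster decay)
As t → ∞, higher modes decay exponentially faster. The n=1 mode dominates: T ~ c₁ sin(πx/2.8) e^{-λ₁t}.
Decay rate: λ₁ = 2π²/2.8² ≈ 2.518.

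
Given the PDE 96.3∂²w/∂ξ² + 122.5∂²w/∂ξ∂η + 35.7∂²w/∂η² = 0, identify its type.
The second-order coefficients are A = 96.3, B = 122.5, C = 35.7. Since B² - 4AC = 1254.61 > 0, this is a hyperbolic PDE.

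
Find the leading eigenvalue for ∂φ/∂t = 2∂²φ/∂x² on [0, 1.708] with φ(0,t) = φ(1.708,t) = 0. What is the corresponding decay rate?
Eigenvalues: λₙ = 2n²π²/1.708².
First three modes:
  n=1: λ₁ = 2π²/1.708² ≈ 6.766
  n=2: λ₂ = 8π²/1.708² ≈ 27.065 (4× faster decay)
  n=3: λ₃ = 18π²/1.708² ≈ 60.897 (9× faster decay)
As t → ∞, higher modes decay exponentially faster. The n=1 mode dominates: φ ~ c₁ sin(πx/1.708) e^{-λ₁t}.
Decay rate: λ₁ = 2π²/1.708² ≈ 6.766.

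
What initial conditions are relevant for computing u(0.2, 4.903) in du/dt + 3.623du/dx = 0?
A single point: x = -17.563569. The characteristic through (0.2, 4.903) is x - 3.623t = const, so x = 0.2 - 3.623·4.903 = -17.563569.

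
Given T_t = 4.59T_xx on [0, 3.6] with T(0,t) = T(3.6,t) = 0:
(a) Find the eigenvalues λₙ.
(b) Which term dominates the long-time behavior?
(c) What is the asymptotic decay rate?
Eigenvalues: λₙ = 4.59n²π²/3.6².
First three modes:
  n=1: λ₁ = 4.59π²/3.6² ≈ 3.495
  n=2: λ₂ = 18.36π²/3.6² ≈ 13.982 (4× faster decay)
  n=3: λ₃ = 41.31π²/3.6² ≈ 31.459 (9× faster decay)
As t → ∞, higher modes decay exponentially faster. The n=1 mode dominates: T ~ c₁ sin(πx/3.6) e^{-λ₁t}.
Decay rate: λ₁ = 4.59π²/3.6² ≈ 3.495.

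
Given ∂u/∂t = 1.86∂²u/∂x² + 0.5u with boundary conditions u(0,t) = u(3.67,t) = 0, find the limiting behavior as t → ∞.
u → 0. Diffusion dominates reaction (r=0.5 < κπ²/L²≈1.36); solution decays.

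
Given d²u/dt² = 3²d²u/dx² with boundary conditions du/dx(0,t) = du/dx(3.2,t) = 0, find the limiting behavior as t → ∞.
u oscillates about a mean that drifts linearly in t (generically unbounded; no decay). There is no damping, so the nonconstant modes persist as standing waves (energy conserved, no decay). But with Neumann conditions at both ends the constant mode has eigenvalue 0: the spatial mean M(t) of u satisfies M'' = 0, so M(t) = M(0) + M'(0)·t. Unless the initial velocity has zero mean (∫u_t(x,0)dx = 0), the solution grows linearly in t (unbounded, though not exponentially); if it does have zero mean, the solution stays bounded and simply oscillates.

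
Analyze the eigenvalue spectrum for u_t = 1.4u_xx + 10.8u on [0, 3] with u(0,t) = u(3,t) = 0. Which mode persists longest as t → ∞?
Eigenvalues: λₙ = 1.4n²π²/3² - 10.8.
First three modes:
  n=1: λ₁ = 1.4π²/3² - 10.8 ≈ -9.265
  n=2: λ₂ = 5.6π²/3² - 10.8 ≈ -4.659
  n=3: λ₃ = 12.6π²/3² - 10.8 ≈ 3.017
Since 1.4π²/3² ≈ 1.535 < 10.8, λ₁ < 0.
The n=1 mode grows fastest (−λₙ is largest for n=1) → dominates.
Asymptotic: u ~ c₁ sin(πx/3) e^{9.265t} (exponential growth at rate −λ₁ ≈ 9.265).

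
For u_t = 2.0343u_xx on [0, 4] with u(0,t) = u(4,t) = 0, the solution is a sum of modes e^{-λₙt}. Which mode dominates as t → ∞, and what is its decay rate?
Eigenvalues: λₙ = 2.0343n²π²/4².
First three modes:
  n=1: λ₁ = 2.0343π²/4² ≈ 1.255
  n=2: λ₂ = 8.1372π²/4² ≈ 5.019 (4× faster decay)
  n=3: λ₃ = 18.3087π²/4² ≈ 11.294 (9× faster decay)
As t → ∞, higher modes decay exponentially faster. The n=1 mode dominates: u ~ c₁ sin(πx/4) e^{-λ₁t}.
Decay rate: λ₁ = 2.0343π²/4² ≈ 1.255.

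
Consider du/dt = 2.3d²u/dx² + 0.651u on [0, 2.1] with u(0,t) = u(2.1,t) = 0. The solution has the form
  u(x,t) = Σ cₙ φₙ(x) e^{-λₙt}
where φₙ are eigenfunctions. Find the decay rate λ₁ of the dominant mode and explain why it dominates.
Eigenvalues: λₙ = 2.3n²π²/2.1² - 0.651.
First three modes:
  n=1: λ₁ = 2.3π²/2.1² - 0.651 ≈ 4.496
  n=2: λ₂ = 9.2π²/2.1² - 0.651 ≈ 19.939
  n=3: λ₃ = 20.7π²/2.1² - 0.651 ≈ 45.676
Since 2.3π²/2.1² ≈ 5.147 > 0.651, all λₙ > 0.
The n=1 mode decays slowest → dominates as t → ∞.
Asymptotic: u ~ c₁ sin(πx/2.1) e^{-λ₁t} with decay rate λ₁ ≈ 4.496.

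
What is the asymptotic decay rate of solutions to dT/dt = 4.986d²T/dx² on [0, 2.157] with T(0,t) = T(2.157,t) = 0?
Eigenvalues: λₙ = 4.986n²π²/2.157².
First three modes:
  n=1: λ₁ = 4.986π²/2.157² ≈ 10.577
  n=2: λ₂ = 19.944π²/2.157² ≈ 42.307 (4× faster decay)
  n=3: λ₃ = 44.874π²/2.157² ≈ 95.191 (9× faster decay)
As t → ∞, higher modes decay exponentially faster. The n=1 mode dominates: T ~ c₁ sin(πx/2.157) e^{-λ₁t}.
Decay rate: λ₁ = 4.986π²/2.157² ≈ 10.577.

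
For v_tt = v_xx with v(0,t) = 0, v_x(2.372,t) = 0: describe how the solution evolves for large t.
v oscillates (no decay). Energy is conserved; the solution oscillates indefinitely as standing waves.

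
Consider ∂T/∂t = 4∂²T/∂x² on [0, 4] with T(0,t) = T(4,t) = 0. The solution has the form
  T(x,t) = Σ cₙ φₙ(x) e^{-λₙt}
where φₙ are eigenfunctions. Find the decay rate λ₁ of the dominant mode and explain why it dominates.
Eigenvalues: λₙ = 4n²π²/4².
First three modes:
  n=1: λ₁ = 4π²/4² ≈ 2.467
  n=2: λ₂ = 16π²/4² ≈ 9.87 (4× faster decay)
  n=3: λ₃ = 36π²/4² ≈ 22.207 (9× faster decay)
As t → ∞, higher modes decay exponentially faster. The n=1 mode dominates: T ~ c₁ sin(πx/4) e^{-λ₁t}.
Decay rate: λ₁ = 4π²/4² ≈ 2.467.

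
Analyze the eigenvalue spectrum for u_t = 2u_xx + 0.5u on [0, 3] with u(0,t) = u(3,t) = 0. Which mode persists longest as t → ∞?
Eigenvalues: λₙ = 2n²π²/3² - 0.5.
First three modes:
  n=1: λ₁ = 2π²/3² - 0.5 ≈ 1.693
  n=2: λ₂ = 8π²/3² - 0.5 ≈ 8.273
  n=3: λ₃ = 18π²/3² - 0.5 ≈ 19.239
Since 2π²/3² ≈ 2.193 > 0.5, all λₙ > 0.
The n=1 mode decays slowest → dominates as t → ∞.
Asymptotic: u ~ c₁ sin(πx/3) e^{-λ₁t} with decay rate λ₁ ≈ 1.693.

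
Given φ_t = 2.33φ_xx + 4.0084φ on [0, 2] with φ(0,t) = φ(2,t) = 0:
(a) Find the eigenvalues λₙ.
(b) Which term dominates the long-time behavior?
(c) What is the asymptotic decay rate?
Eigenvalues: λₙ = 2.33n²π²/2² - 4.0084.
First three modes:
  n=1: λ₁ = 2.33π²/2² - 4.0084 ≈ 1.741
  n=2: λ₂ = 9.32π²/2² - 4.0084 ≈ 18.988
  n=3: λ₃ = 20.97π²/2² - 4.0084 ≈ 47.733
Since 2.33π²/2² ≈ 5.749 > 4.0084, all λₙ > 0.
The n=1 mode decays slowest → dominates as t → ∞.
Asymptotic: φ ~ c₁ sin(πx/2) e^{-λ₁t} with decay rate λ₁ ≈ 1.741.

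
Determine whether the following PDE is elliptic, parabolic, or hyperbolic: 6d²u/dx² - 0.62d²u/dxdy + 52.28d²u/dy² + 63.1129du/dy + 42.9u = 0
Coefficients: A = 6, B = -0.62, C = 52.28. B² - 4AC = -1254.3356, which is negative, so the equation is elliptic.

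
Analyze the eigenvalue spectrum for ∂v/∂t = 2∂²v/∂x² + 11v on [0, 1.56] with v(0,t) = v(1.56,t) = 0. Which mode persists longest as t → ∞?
Eigenvalues: λₙ = 2n²π²/1.56² - 11.
First three modes:
  n=1: λ₁ = 2π²/1.56² - 11 ≈ -2.889
  n=2: λ₂ = 8π²/1.56² - 11 ≈ 21.444
  n=3: λ₃ = 18π²/1.56² - 11 ≈ 62
Since 2π²/1.56² ≈ 8.111 < 11, λ₁ < 0.
The n=1 mode grows fastest (−λₙ is largest for n=1) → dominates.
Asymptotic: v ~ c₁ sin(πx/1.56) e^{2.889t} (exponential growth at rate −λ₁ ≈ 2.889).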